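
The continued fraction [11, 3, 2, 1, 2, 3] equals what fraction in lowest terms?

1028/91

Fold from the inside: start with 3/1.
  2 + 1/3 = 7/3
  1 + 3/7 = 10/7
  2 + 7/10 = 27/10
  3 + 10/27 = 91/27
  11 + 27/91 = 1028/91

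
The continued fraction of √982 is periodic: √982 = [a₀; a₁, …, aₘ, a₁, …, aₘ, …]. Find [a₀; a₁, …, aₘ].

[31; 2, 1, 30, 1, 2, 62]

a₀ = ⌊√982⌋ = 31.
With m₀=0, d₀=1 and mₖ₊₁ = dₖaₖ − mₖ, dₖ₊₁ = (n − mₖ₊₁²)/dₖ, aₖ₊₁ = ⌊(a₀+mₖ₊₁)/dₖ₊₁⌋:
  k=1: m=31, d=21, a=2
  k=2: m=11, d=41, a=1
  k=3: m=30, d=2, a=30
  k=4: m=30, d=41, a=1
  k=5: m=11, d=21, a=2
  k=6: m=31, d=1, a=62
d=1 and a=2a₀=62 at k=6, so the next step gives (m, d) = (31, 21) again — its k=1 value — and the period has length 6.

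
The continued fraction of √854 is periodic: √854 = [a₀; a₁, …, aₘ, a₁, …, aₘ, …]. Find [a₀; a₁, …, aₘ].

[29; 4, 2, 11, 4, 11, 2, 4, 58]

a₀ = ⌊√854⌋ = 29.
With m₀=0, d₀=1 and mₖ₊₁ = dₖaₖ − mₖ, dₖ₊₁ = (n − mₖ₊₁²)/dₖ, aₖ₊₁ = ⌊(a₀+mₖ₊₁)/dₖ₊₁⌋:
  k=1: m=29, d=13, a=4
  k=2: m=23, d=25, a=2
  k=3: m=27, d=5, a=11
  k=4: m=28, d=14, a=4
  k=5: m=28, d=5, a=11
  k=6: m=27, d=25, a=2
  k=7: m=23, d=13, a=4
  k=8: m=29, d=1, a=58
d=1 and a=2a₀=58 at k=8, so the next step gives (m, d) = (29, 13) again — its k=1 value — and the period has length 8.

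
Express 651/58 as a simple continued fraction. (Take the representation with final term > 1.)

[11; 4, 2, 6]

651 = 11×58 + 13
58 = 4×13 + 6
13 = 2×6 + 1
6 = 6×1 + 0  (stop)
So 651/58 = [11; 4, 2, 6].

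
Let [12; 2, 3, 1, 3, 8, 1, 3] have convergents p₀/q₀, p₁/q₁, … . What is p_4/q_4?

423/34

Using pₖ = aₖpₖ₋₁ + pₖ₋₂, qₖ = aₖqₖ₋₁ + qₖ₋₂ (with p₋₁=1, p₋₂=0, q₋₁=0, q₋₂=1):
  k=0: a=12, p=12, q=1
  k=1: a=2, p=25, q=2
  k=2: a=3, p=87, q=7
  k=3: a=1, p=112, q=9
  k=4: a=3, p=423, q=34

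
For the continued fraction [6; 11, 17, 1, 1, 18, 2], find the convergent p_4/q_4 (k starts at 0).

Using pₖ = aₖpₖ₋₁ + pₖ₋₂, qₖ = aₖqₖ₋₁ + qₖ₋₂ (with p₋₁=1, p₋₂=0, q₋₁=0, q₋₂=1):
  k=0: a=6, p=6, q=1
  k=1: a=11, p=67, q=11
  k=2: a=17, p=1145, q=188
  k=3: a=1, p=1212, q=199
  k=4: a=1, p=2357, q=387

2357/387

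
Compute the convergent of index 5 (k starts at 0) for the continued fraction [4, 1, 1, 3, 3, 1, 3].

137/30

Using pₖ = aₖpₖ₋₁ + pₖ₋₂, qₖ = aₖqₖ₋₁ + qₖ₋₂ (with p₋₁=1, p₋₂=0, q₋₁=0, q₋₂=1):
  k=0: a=4, p=4, q=1
  k=1: a=1, p=5, q=1
  k=2: a=1, p=9, q=2
  k=3: a=3, p=32, q=7
  k=4: a=3, p=105, q=23
  k=5: a=1, p=137, q=30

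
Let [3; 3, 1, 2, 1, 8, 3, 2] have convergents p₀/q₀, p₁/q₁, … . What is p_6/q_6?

1333/408

Using pₖ = aₖpₖ₋₁ + pₖ₋₂, qₖ = aₖqₖ₋₁ + qₖ₋₂ (with p₋₁=1, p₋₂=0, q₋₁=0, q₋₂=1):
  k=0: a=3, p=3, q=1
  k=1: a=3, p=10, q=3
  k=2: a=1, p=13, q=4
  k=3: a=2, p=36, q=11
  k=4: a=1, p=49, q=15
  k=5: a=8, p=428, q=131
  k=6: a=3, p=1333, q=408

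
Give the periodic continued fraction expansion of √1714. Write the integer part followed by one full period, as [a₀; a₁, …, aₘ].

a₀ = ⌊√1714⌋ = 41.
With m₀=0, d₀=1 and mₖ₊₁ = dₖaₖ − mₖ, dₖ₊₁ = (n − mₖ₊₁²)/dₖ, aₖ₊₁ = ⌊(a₀+mₖ₊₁)/dₖ₊₁⌋:
  k=1: m=41, d=33, a=2
  k=2: m=25, d=33, a=2
  k=3: m=41, d=1, a=82
d=1 and a=2a₀=82 at k=3, so the next step gives (m, d) = (41, 33) again — its k=1 value — and the period has length 3.

[41; 2, 2, 82]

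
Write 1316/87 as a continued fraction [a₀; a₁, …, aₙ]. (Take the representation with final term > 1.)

[15; 7, 1, 10]

1316 = 15×87 + 11
87 = 7×11 + 10
11 = 1×10 + 1
10 = 10×1 + 0  (stop)
So 1316/87 = [15; 7, 1, 10].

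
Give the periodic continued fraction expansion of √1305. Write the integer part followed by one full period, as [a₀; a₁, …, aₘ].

[36; 8, 72]

a₀ = ⌊√1305⌋ = 36.
With m₀=0, d₀=1 and mₖ₊₁ = dₖaₖ − mₖ, dₖ₊₁ = (n − mₖ₊₁²)/dₖ, aₖ₊₁ = ⌊(a₀+mₖ₊₁)/dₖ₊₁⌋:
  k=1: m=36, d=9, a=8
  k=2: m=36, d=1, a=72
d=1 and a=2a₀=72 at k=2, so the next step gives (m, d) = (36, 9) again — its k=1 value — and the period has length 2.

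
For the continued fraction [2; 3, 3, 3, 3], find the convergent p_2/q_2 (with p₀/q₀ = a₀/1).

Using pₖ = aₖpₖ₋₁ + pₖ₋₂, qₖ = aₖqₖ₋₁ + qₖ₋₂ (with p₋₁=1, p₋₂=0, q₋₁=0, q₋₂=1):
  k=0: a=2, p=2, q=1
  k=1: a=3, p=7, q=3
  k=2: a=3, p=23, q=10

23/10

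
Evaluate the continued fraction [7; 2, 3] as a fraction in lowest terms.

52/7

Fold from the inside: start with 3/1.
  2 + 1/3 = 7/3
  7 + 3/7 = 52/7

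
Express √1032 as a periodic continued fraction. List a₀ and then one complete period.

a₀ = ⌊√1032⌋ = 32.
With m₀=0, d₀=1 and mₖ₊₁ = dₖaₖ − mₖ, dₖ₊₁ = (n − mₖ₊₁²)/dₖ, aₖ₊₁ = ⌊(a₀+mₖ₊₁)/dₖ₊₁⌋:
  k=1: m=32, d=8, a=8
  k=2: m=32, d=1, a=64
d=1 and a=2a₀=64 at k=2, so the next step gives (m, d) = (32, 8) again — its k=1 value — and the period has length 2.

[32; 8, 64]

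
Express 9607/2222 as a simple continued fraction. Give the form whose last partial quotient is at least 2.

[4; 3, 11, 16, 4]

9607 = 4*2222 + 719
2222 = 3*719 + 65
719 = 11*65 + 4
65 = 16*4 + 1
4 = 4*1 + 0  (stop)
So 9607/2222 = [4; 3, 11, 16, 4].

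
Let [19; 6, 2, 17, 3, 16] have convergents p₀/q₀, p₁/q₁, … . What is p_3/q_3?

4348/227

Using pₖ = aₖpₖ₋₁ + pₖ₋₂, qₖ = aₖqₖ₋₁ + qₖ₋₂ (with p₋₁=1, p₋₂=0, q₋₁=0, q₋₂=1):
  k=0: a=19, p=19, q=1
  k=1: a=6, p=115, q=6
  k=2: a=2, p=249, q=13
  k=3: a=17, p=4348, q=227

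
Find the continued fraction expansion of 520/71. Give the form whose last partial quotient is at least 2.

520 = 7×71 + 23
71 = 3×23 + 2
23 = 11×2 + 1
2 = 2×1 + 0  (stop)
So 520/71 = [7; 3, 11, 2].

[7; 3, 11, 2]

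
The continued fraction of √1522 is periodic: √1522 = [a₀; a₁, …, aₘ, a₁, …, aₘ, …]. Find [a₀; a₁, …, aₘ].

[39; 78]

a₀ = ⌊√1522⌋ = 39.
With m₀=0, d₀=1 and mₖ₊₁ = dₖaₖ − mₖ, dₖ₊₁ = (n − mₖ₊₁²)/dₖ, aₖ₊₁ = ⌊(a₀+mₖ₊₁)/dₖ₊₁⌋:
  k=1: m=39, d=1, a=78
d=1 and a=2a₀=78 at k=1, so the next step gives (m, d) = (39, 1) again — its k=1 value — and the period has length 1.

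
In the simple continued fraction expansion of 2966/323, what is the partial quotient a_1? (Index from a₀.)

2966 = 9·323 + 59   →  a_0 = 9
323 = 5·59 + 28   →  a_1 = 5

5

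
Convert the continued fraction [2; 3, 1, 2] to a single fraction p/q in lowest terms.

25/11

Using pₖ = aₖpₖ₋₁ + pₖ₋₂ and qₖ = aₖqₖ₋₁ + qₖ₋₂:
  k=0: a=2, p=2, q=1
  k=1: a=3, p=7, q=3
  k=2: a=1, p=9, q=4
  k=3: a=2, p=25, q=11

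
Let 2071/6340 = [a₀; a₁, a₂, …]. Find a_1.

3

2071 = 0·6340 + 2071   →  a_0 = 0
6340 = 3·2071 + 127   →  a_1 = 3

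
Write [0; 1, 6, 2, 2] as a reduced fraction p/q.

Using pₖ = aₖpₖ₋₁ + pₖ₋₂ and qₖ = aₖqₖ₋₁ + qₖ₋₂:
  k=0: a=0, p=0, q=1
  k=1: a=1, p=1, q=1
  k=2: a=6, p=6, q=7
  k=3: a=2, p=13, q=15
  k=4: a=2, p=32, q=37

32/37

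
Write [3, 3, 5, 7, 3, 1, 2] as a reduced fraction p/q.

Fold from the inside: start with 2/1.
  1 + 1/2 = 3/2
  3 + 2/3 = 11/3
  7 + 3/11 = 80/11
  5 + 11/80 = 411/80
  3 + 80/411 = 1313/411
  3 + 411/1313 = 4350/1313

4350/1313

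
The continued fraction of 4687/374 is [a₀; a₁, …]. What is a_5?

4687 = 12·374 + 199   →  a_0 = 12
374 = 1·199 + 175   →  a_1 = 1
199 = 1·175 + 24   →  a_2 = 1
175 = 7·24 + 7   →  a_3 = 7
24 = 3·7 + 3   →  a_4 = 3
7 = 2·3 + 1   →  a_5 = 2

2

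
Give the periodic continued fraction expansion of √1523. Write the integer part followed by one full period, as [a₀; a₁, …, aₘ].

a₀ = ⌊√1523⌋ = 39.

[39; 39, 78]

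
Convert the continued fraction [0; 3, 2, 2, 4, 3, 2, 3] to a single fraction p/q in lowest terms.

Using pₖ = aₖpₖ₋₁ + pₖ₋₂ and qₖ = aₖqₖ₋₁ + qₖ₋₂:
  k=0: a=0, p=0, q=1
  k=1: a=3, p=1, q=3
  k=2: a=2, p=2, q=7
  k=3: a=2, p=5, q=17
  k=4: a=4, p=22, q=75
  k=5: a=3, p=71, q=242
  k=6: a=2, p=164, q=559
  k=7: a=3, p=563, q=1919

563/1919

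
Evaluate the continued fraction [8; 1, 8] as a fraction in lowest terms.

80/9

Fold from the inside: start with 8/1.
  1 + 1/8 = 9/8
  8 + 8/9 = 80/9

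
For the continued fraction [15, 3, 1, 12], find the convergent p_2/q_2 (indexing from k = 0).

61/4

Using pₖ = aₖpₖ₋₁ + pₖ₋₂, qₖ = aₖqₖ₋₁ + qₖ₋₂ (with p₋₁=1, p₋₂=0, q₋₁=0, q₋₂=1):
  k=0: a=15, p=15, q=1
  k=1: a=3, p=46, q=3
  k=2: a=1, p=61, q=4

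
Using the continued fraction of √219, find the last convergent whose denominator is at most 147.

√219 = [14; 1, 3, 1, 28, …] (period length 4).
Convergents:
  p_0/q_0 = 14/1
  p_1/q_1 = 15/1
  p_2/q_2 = 59/4
  p_3/q_3 = 74/5
  p_4/q_4 = 2131/144
  p_5/q_5 = 2205/149
q_4 = 144 ≤ 147 < 149 = q_5, so the answer is 2131/144.

2131/144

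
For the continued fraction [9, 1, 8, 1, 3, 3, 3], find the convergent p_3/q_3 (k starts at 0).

Using pₖ = aₖpₖ₋₁ + pₖ₋₂, qₖ = aₖqₖ₋₁ + qₖ₋₂ (with p₋₁=1, p₋₂=0, q₋₁=0, q₋₂=1):
  k=0: a=9, p=9, q=1
  k=1: a=1, p=10, q=1
  k=2: a=8, p=89, q=9
  k=3: a=1, p=99, q=10

99/10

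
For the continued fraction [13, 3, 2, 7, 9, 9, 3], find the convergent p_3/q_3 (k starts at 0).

Using pₖ = aₖpₖ₋₁ + pₖ₋₂, qₖ = aₖqₖ₋₁ + qₖ₋₂ (with p₋₁=1, p₋₂=0, q₋₁=0, q₋₂=1):
  k=0: a=13, p=13, q=1
  k=1: a=3, p=40, q=3
  k=2: a=2, p=93, q=7
  k=3: a=7, p=691, q=52

691/52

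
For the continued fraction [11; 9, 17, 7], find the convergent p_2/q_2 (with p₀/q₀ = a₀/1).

1711/154

Using pₖ = aₖpₖ₋₁ + pₖ₋₂, qₖ = aₖqₖ₋₁ + qₖ₋₂ (with p₋₁=1, p₋₂=0, q₋₁=0, q₋₂=1):
  k=0: a=11, p=11, q=1
  k=1: a=9, p=100, q=9
  k=2: a=17, p=1711, q=154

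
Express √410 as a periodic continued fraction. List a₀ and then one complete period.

[20; 4, 40]

a₀ = ⌊√410⌋ = 20.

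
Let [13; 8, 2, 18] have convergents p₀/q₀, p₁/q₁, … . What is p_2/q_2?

223/17

Using pₖ = aₖpₖ₋₁ + pₖ₋₂, qₖ = aₖqₖ₋₁ + qₖ₋₂ (with p₋₁=1, p₋₂=0, q₋₁=0, q₋₂=1):
  k=0: a=13, p=13, q=1
  k=1: a=8, p=105, q=8
  k=2: a=2, p=223, q=17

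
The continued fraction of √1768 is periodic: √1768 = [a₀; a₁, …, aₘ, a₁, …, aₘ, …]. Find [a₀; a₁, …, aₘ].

[42; 21, 84]

a₀ = ⌊√1768⌋ = 42.
With m₀=0, d₀=1 and mₖ₊₁ = dₖaₖ − mₖ, dₖ₊₁ = (n − mₖ₊₁²)/dₖ, aₖ₊₁ = ⌊(a₀+mₖ₊₁)/dₖ₊₁⌋:
  k=1: m=42, d=4, a=21
  k=2: m=42, d=1, a=84
d=1 and a=2a₀=84 at k=2, so the next step gives (m, d) = (42, 4) again — its k=1 value — and the period has length 2.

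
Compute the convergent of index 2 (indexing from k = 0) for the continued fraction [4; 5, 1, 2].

25/6

Using pₖ = aₖpₖ₋₁ + pₖ₋₂, qₖ = aₖqₖ₋₁ + qₖ₋₂ (with p₋₁=1, p₋₂=0, q₋₁=0, q₋₂=1):
  k=0: a=4, p=4, q=1
  k=1: a=5, p=21, q=5
  k=2: a=1, p=25, q=6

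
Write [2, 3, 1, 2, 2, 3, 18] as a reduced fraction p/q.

3695/1628

Using pₖ = aₖpₖ₋₁ + pₖ₋₂ and qₖ = aₖqₖ₋₁ + qₖ₋₂:
  k=0: a=2, p=2, q=1
  k=1: a=3, p=7, q=3
  k=2: a=1, p=9, q=4
  k=3: a=2, p=25, q=11
  k=4: a=2, p=59, q=26
  k=5: a=3, p=202, q=89
  k=6: a=18, p=3695, q=1628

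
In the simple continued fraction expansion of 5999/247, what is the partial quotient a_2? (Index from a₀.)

2

5999 = 24·247 + 71   →  a_0 = 24
247 = 3·71 + 34   →  a_1 = 3
71 = 2·34 + 3   →  a_2 = 2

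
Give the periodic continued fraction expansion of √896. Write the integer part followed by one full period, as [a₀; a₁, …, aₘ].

a₀ = ⌊√896⌋ = 29.
With m₀=0, d₀=1 and mₖ₊₁ = dₖaₖ − mₖ, dₖ₊₁ = (n − mₖ₊₁²)/dₖ, aₖ₊₁ = ⌊(a₀+mₖ₊₁)/dₖ₊₁⌋:
  k=1: m=29, d=55, a=1
  k=2: m=26, d=4, a=13
  k=3: m=26, d=55, a=1
  k=4: m=29, d=1, a=58
d=1 and a=2a₀=58 at k=4, so the next step gives (m, d) = (29, 55) again — its k=1 value — and the period has length 4.

[29; 1, 13, 1, 58]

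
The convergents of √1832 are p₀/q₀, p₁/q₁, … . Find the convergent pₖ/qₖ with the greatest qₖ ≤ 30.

√1832 = [42; 1, 4, 21, 4, 1, 84, …] (period length 6).
Convergents:
  p_0/q_0 = 42/1
  p_1/q_1 = 43/1
  p_2/q_2 = 214/5
  p_3/q_3 = 4537/106
q_2 = 5 ≤ 30 < 106 = q_3, so the answer is 214/5.

214/5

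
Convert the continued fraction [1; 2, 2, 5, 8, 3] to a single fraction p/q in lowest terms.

Fold from the inside: start with 3/1.
  8 + 1/3 = 25/3
  5 + 3/25 = 128/25
  2 + 25/128 = 281/128
  2 + 128/281 = 690/281
  1 + 281/690 = 971/690

971/690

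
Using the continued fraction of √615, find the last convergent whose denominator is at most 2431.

30751/1240

√615 = [24; 1, 3, 1, 48, …] (period length 4).
Convergents:
  p_0/q_0 = 24/1
  p_1/q_1 = 25/1
  p_2/q_2 = 99/4
  p_3/q_3 = 124/5
  p_4/q_4 = 6051/244
  p_5/q_5 = 6175/249
  p_6/q_6 = 24576/991
  p_7/q_7 = 30751/1240
  p_8/q_8 = 1500624/60511
q_7 = 1240 ≤ 2431 < 60511 = q_8, so the answer is 30751/1240.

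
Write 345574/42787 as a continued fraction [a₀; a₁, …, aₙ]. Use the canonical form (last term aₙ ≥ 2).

345574 = 8×42787 + 3278
42787 = 13×3278 + 173
3278 = 18×173 + 164
173 = 1×164 + 9
164 = 18×9 + 2
9 = 4×2 + 1
2 = 2×1 + 0  (stop)
So 345574/42787 = [8; 13, 18, 1, 18, 4, 2].

[8; 13, 18, 1, 18, 4, 2]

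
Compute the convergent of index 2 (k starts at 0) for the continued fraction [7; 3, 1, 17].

Using pₖ = aₖpₖ₋₁ + pₖ₋₂, qₖ = aₖqₖ₋₁ + qₖ₋₂ (with p₋₁=1, p₋₂=0, q₋₁=0, q₋₂=1):
  k=0: a=7, p=7, q=1
  k=1: a=3, p=22, q=3
  k=2: a=1, p=29, q=4

29/4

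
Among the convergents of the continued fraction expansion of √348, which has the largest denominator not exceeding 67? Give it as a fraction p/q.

1026/55

√348 = [18; 1, 1, 1, 8, 1, 1, 1, 36, …] (period length 8).
Convergents:
  p_0/q_0 = 18/1
  p_1/q_1 = 19/1
  p_2/q_2 = 37/2
  p_3/q_3 = 56/3
  p_4/q_4 = 485/26
  p_5/q_5 = 541/29
  p_6/q_6 = 1026/55
  p_7/q_7 = 1567/84
q_6 = 55 ≤ 67 < 84 = q_7, so the answer is 1026/55.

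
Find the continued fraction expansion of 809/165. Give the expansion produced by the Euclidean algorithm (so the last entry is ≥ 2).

[4; 1, 9, 3, 5]

809 = 4·165 + 149
165 = 1·149 + 16
149 = 9·16 + 5
16 = 3·5 + 1
5 = 5·1 + 0  (stop)
So 809/165 = [4; 1, 9, 3, 5].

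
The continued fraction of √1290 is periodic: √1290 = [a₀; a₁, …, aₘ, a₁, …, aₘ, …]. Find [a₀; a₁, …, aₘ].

a₀ = ⌊√1290⌋ = 35.

[35; 1, 10, 1, 70]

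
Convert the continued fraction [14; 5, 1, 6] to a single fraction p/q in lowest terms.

Using pₖ = aₖpₖ₋₁ + pₖ₋₂ and qₖ = aₖqₖ₋₁ + qₖ₋₂:
  k=0: a=14, p=14, q=1
  k=1: a=5, p=71, q=5
  k=2: a=1, p=85, q=6
  k=3: a=6, p=581, q=41

581/41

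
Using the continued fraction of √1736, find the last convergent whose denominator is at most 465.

10458/251

√1736 = [41; 1, 1, 1, 82, …] (period length 4).
Convergents:
  p_0/q_0 = 41/1
  p_1/q_1 = 42/1
  p_2/q_2 = 83/2
  p_3/q_3 = 125/3
  p_4/q_4 = 10333/248
  p_5/q_5 = 10458/251
  p_6/q_6 = 20791/499
q_5 = 251 ≤ 465 < 499 = q_6, so the answer is 10458/251.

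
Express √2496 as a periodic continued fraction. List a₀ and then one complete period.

[49; 1, 23, 1, 98]

a₀ = ⌊√2496⌋ = 49.
With m₀=0, d₀=1 and mₖ₊₁ = dₖaₖ − mₖ, dₖ₊₁ = (n − mₖ₊₁²)/dₖ, aₖ₊₁ = ⌊(a₀+mₖ₊₁)/dₖ₊₁⌋:
  k=1: m=49, d=95, a=1
  k=2: m=46, d=4, a=23
  k=3: m=46, d=95, a=1
  k=4: m=49, d=1, a=98
d=1 and a=2a₀=98 at k=4, so the next step gives (m, d) = (49, 95) again — its k=1 value — and the period has length 4.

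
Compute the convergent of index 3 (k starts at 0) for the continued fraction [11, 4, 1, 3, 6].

Using pₖ = aₖpₖ₋₁ + pₖ₋₂, qₖ = aₖqₖ₋₁ + qₖ₋₂ (with p₋₁=1, p₋₂=0, q₋₁=0, q₋₂=1):
  k=0: a=11, p=11, q=1
  k=1: a=4, p=45, q=4
  k=2: a=1, p=56, q=5
  k=3: a=3, p=213, q=19

213/19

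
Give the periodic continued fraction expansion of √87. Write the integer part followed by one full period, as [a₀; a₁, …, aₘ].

a₀ = ⌊√87⌋ = 9.
With m₀=0, d₀=1 and mₖ₊₁ = dₖaₖ − mₖ, dₖ₊₁ = (n − mₖ₊₁²)/dₖ, aₖ₊₁ = ⌊(a₀+mₖ₊₁)/dₖ₊₁⌋:
  k=1: m=9, d=6, a=3
  k=2: m=9, d=1, a=18
d=1 and a=2a₀=18 at k=2, so the next step gives (m, d) = (9, 6) again — its k=1 value — and the period has length 2.

[9; 3, 18]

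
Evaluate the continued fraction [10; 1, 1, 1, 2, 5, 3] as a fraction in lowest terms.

1456/137

Fold from the inside: start with 3/1.
  5 + 1/3 = 16/3
  2 + 3/16 = 35/16
  1 + 16/35 = 51/35
  1 + 35/51 = 86/51
  1 + 51/86 = 137/86
  10 + 86/137 = 1456/137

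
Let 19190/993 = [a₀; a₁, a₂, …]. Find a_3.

2

19190 = 19·993 + 323   →  a_0 = 19
993 = 3·323 + 24   →  a_1 = 3
323 = 13·24 + 11   →  a_2 = 13
24 = 2·11 + 2   →  a_3 = 2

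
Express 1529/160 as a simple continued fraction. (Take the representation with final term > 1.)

1529 = 9·160 + 89
160 = 1·89 + 71
89 = 1·71 + 18
71 = 3·18 + 17
18 = 1·17 + 1
17 = 17·1 + 0  (stop)
So 1529/160 = [9; 1, 1, 3, 1, 17].

[9; 1, 1, 3, 1, 17]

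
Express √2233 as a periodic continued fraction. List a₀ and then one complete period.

a₀ = ⌊√2233⌋ = 47.
With m₀=0, d₀=1 and mₖ₊₁ = dₖaₖ − mₖ, dₖ₊₁ = (n − mₖ₊₁²)/dₖ, aₖ₊₁ = ⌊(a₀+mₖ₊₁)/dₖ₊₁⌋:
  k=1: m=47, d=24, a=3
  k=2: m=25, d=67, a=1
  k=3: m=42, d=7, a=12
  k=4: m=42, d=67, a=1
  k=5: m=25, d=24, a=3
  k=6: m=47, d=1, a=94
d=1 and a=2a₀=94 at k=6, so the next step gives (m, d) = (47, 24) again — its k=1 value — and the period has length 6.

[47; 3, 1, 12, 1, 3, 94]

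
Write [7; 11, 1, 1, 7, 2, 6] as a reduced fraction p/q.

16916/2387

Fold from the inside: start with 6/1.
  2 + 1/6 = 13/6
  7 + 6/13 = 97/13
  1 + 13/97 = 110/97
  1 + 97/110 = 207/110
  11 + 110/207 = 2387/207
  7 + 207/2387 = 16916/2387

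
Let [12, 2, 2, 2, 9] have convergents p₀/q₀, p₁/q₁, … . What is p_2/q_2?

Using pₖ = aₖpₖ₋₁ + pₖ₋₂, qₖ = aₖqₖ₋₁ + qₖ₋₂ (with p₋₁=1, p₋₂=0, q₋₁=0, q₋₂=1):
  k=0: a=12, p=12, q=1
  k=1: a=2, p=25, q=2
  k=2: a=2, p=62, q=5

62/5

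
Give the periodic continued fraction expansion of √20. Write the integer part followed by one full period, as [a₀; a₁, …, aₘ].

[4; 2, 8]

a₀ = ⌊√20⌋ = 4.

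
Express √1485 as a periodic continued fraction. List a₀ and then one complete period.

a₀ = ⌊√1485⌋ = 38.
With m₀=0, d₀=1 and mₖ₊₁ = dₖaₖ − mₖ, dₖ₊₁ = (n − mₖ₊₁²)/dₖ, aₖ₊₁ = ⌊(a₀+mₖ₊₁)/dₖ₊₁⌋:
  k=1: m=38, d=41, a=1
  k=2: m=3, d=36, a=1
  k=3: m=33, d=11, a=6
  k=4: m=33, d=36, a=1
  k=5: m=3, d=41, a=1
  k=6: m=38, d=1, a=76
d=1 and a=2a₀=76 at k=6, so the next step gives (m, d) = (38, 41) again — its k=1 value — and the period has length 6.

[38; 1, 1, 6, 1, 1, 76]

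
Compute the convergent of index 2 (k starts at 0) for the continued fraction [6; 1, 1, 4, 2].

13/2

Using pₖ = aₖpₖ₋₁ + pₖ₋₂, qₖ = aₖqₖ₋₁ + qₖ₋₂ (with p₋₁=1, p₋₂=0, q₋₁=0, q₋₂=1):
  k=0: a=6, p=6, q=1
  k=1: a=1, p=7, q=1
  k=2: a=1, p=13, q=2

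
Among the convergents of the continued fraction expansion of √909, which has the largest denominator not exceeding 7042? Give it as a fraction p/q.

√909 = [30; 6, 1, 2, 6, 2, 1, 6, 60, …] (period length 8).
Convergents:
  p_0/q_0 = 30/1
  p_1/q_1 = 181/6
  p_2/q_2 = 211/7
  p_3/q_3 = 603/20
  p_4/q_4 = 3829/127
  p_5/q_5 = 8261/274
  p_6/q_6 = 12090/401
  p_7/q_7 = 80801/2680
  p_8/q_8 = 4860150/161201
q_7 = 2680 ≤ 7042 < 161201 = q_8, so the answer is 80801/2680.

80801/2680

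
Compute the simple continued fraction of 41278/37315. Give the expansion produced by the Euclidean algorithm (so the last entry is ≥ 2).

41278 = 1*37315 + 3963
37315 = 9*3963 + 1648
3963 = 2*1648 + 667
1648 = 2*667 + 314
667 = 2*314 + 39
314 = 8*39 + 2
39 = 19*2 + 1
2 = 2*1 + 0  (stop)
So 41278/37315 = [1; 9, 2, 2, 2, 8, 19, 2].

[1; 9, 2, 2, 2, 8, 19, 2]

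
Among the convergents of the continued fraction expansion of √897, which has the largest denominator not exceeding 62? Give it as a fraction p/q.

599/20

√897 = [29; 1, 18, 1, 58, …] (period length 4).
Convergents:
  p_0/q_0 = 29/1
  p_1/q_1 = 30/1
  p_2/q_2 = 569/19
  p_3/q_3 = 599/20
  p_4/q_4 = 35311/1179
q_3 = 20 ≤ 62 < 1179 = q_4, so the answer is 599/20.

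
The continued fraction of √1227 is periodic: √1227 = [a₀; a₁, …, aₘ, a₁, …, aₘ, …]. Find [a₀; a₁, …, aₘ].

[35; 35, 70]

a₀ = ⌊√1227⌋ = 35.
With m₀=0, d₀=1 and mₖ₊₁ = dₖaₖ − mₖ, dₖ₊₁ = (n − mₖ₊₁²)/dₖ, aₖ₊₁ = ⌊(a₀+mₖ₊₁)/dₖ₊₁⌋:
  k=1: m=35, d=2, a=35
  k=2: m=35, d=1, a=70
d=1 and a=2a₀=70 at k=2, so the next step gives (m, d) = (35, 2) again — its k=1 value — and the period has length 2.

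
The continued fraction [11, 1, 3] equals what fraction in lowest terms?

Using pₖ = aₖpₖ₋₁ + pₖ₋₂ and qₖ = aₖqₖ₋₁ + qₖ₋₂:
  k=0: a=11, p=11, q=1
  k=1: a=1, p=12, q=1
  k=2: a=3, p=47, q=4

47/4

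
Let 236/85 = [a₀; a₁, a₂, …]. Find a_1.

236 = 2·85 + 66   →  a_0 = 2
85 = 1·66 + 19   →  a_1 = 1

1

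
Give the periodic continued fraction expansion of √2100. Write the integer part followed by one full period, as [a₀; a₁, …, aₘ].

a₀ = ⌊√2100⌋ = 45.

[45; 1, 4, 1, 2, 1, 4, 1, 90]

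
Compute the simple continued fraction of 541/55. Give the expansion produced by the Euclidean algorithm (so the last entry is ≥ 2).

541 = 9×55 + 46
55 = 1×46 + 9
46 = 5×9 + 1
9 = 9×1 + 0  (stop)
So 541/55 = [9; 1, 5, 9].

[9; 1, 5, 9]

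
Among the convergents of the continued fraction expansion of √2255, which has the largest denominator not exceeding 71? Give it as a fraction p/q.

1757/37

√2255 = [47; 2, 18, 2, 94, …] (period length 4).
Convergents:
  p_0/q_0 = 47/1
  p_1/q_1 = 95/2
  p_2/q_2 = 1757/37
  p_3/q_3 = 3609/76
q_2 = 37 ≤ 71 < 76 = q_3, so the answer is 1757/37.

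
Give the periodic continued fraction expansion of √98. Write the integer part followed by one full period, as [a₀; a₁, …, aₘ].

[9; 1, 8, 1, 18]

a₀ = ⌊√98⌋ = 9.
With m₀=0, d₀=1 and mₖ₊₁ = dₖaₖ − mₖ, dₖ₊₁ = (n − mₖ₊₁²)/dₖ, aₖ₊₁ = ⌊(a₀+mₖ₊₁)/dₖ₊₁⌋:
  k=1: m=9, d=17, a=1
  k=2: m=8, d=2, a=8
  k=3: m=8, d=17, a=1
  k=4: m=9, d=1, a=18
d=1 and a=2a₀=18 at k=4, so the next step gives (m, d) = (9, 17) again — its k=1 value — and the period has length 4.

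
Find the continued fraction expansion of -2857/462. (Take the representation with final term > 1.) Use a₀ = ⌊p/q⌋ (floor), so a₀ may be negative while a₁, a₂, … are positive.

-2857 = -7*462 + 377
462 = 1*377 + 85
377 = 4*85 + 37
85 = 2*37 + 11
37 = 3*11 + 4
11 = 2*4 + 3
4 = 1*3 + 1
3 = 3*1 + 0  (stop)
So -2857/462 = [-7; 1, 4, 2, 3, 2, 1, 3].

[-7; 1, 4, 2, 3, 2, 1, 3]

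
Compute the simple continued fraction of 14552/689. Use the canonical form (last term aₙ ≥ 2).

14552 = 21×689 + 83
689 = 8×83 + 25
83 = 3×25 + 8
25 = 3×8 + 1
8 = 8×1 + 0  (stop)
So 14552/689 = [21; 8, 3, 3, 8].

[21; 8, 3, 3, 8]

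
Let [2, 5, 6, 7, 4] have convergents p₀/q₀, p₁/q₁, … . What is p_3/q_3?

Using pₖ = aₖpₖ₋₁ + pₖ₋₂, qₖ = aₖqₖ₋₁ + qₖ₋₂ (with p₋₁=1, p₋₂=0, q₋₁=0, q₋₂=1):
  k=0: a=2, p=2, q=1
  k=1: a=5, p=11, q=5
  k=2: a=6, p=68, q=31
  k=3: a=7, p=487, q=222

487/222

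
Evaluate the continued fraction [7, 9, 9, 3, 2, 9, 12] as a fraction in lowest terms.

Fold from the inside: start with 12/1.
  9 + 1/12 = 109/12
  2 + 12/109 = 230/109
  3 + 109/230 = 799/230
  9 + 230/799 = 7421/799
  9 + 799/7421 = 67588/7421
  7 + 7421/67588 = 480537/67588

480537/67588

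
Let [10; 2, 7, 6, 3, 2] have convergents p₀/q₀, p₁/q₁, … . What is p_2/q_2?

Using pₖ = aₖpₖ₋₁ + pₖ₋₂, qₖ = aₖqₖ₋₁ + qₖ₋₂ (with p₋₁=1, p₋₂=0, q₋₁=0, q₋₂=1):
  k=0: a=10, p=10, q=1
  k=1: a=2, p=21, q=2
  k=2: a=7, p=157, q=15

157/15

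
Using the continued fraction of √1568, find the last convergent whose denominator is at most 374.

11721/296

√1568 = [39; 1, 1, 2, 19, 2, 1, 1, 78, …] (period length 8).
Convergents:
  p_0/q_0 = 39/1
  p_1/q_1 = 40/1
  p_2/q_2 = 79/2
  p_3/q_3 = 198/5
  p_4/q_4 = 3841/97
  p_5/q_5 = 7880/199
  p_6/q_6 = 11721/296
  p_7/q_7 = 19601/495
q_6 = 296 ≤ 374 < 495 = q_7, so the answer is 11721/296.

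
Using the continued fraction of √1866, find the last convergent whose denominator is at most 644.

√1866 = [43; 5, 14, 5, 86, …] (period length 4).
Convergents:
  p_0/q_0 = 43/1
  p_1/q_1 = 216/5
  p_2/q_2 = 3067/71
  p_3/q_3 = 15551/360
  p_4/q_4 = 1340453/31031
q_3 = 360 ≤ 644 < 31031 = q_4, so the answer is 15551/360.

15551/360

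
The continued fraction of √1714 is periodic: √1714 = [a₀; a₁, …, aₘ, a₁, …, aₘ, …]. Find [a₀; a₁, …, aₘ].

a₀ = ⌊√1714⌋ = 41.
With m₀=0, d₀=1 and mₖ₊₁ = dₖaₖ − mₖ, dₖ₊₁ = (n − mₖ₊₁²)/dₖ, aₖ₊₁ = ⌊(a₀+mₖ₊₁)/dₖ₊₁⌋:
  k=1: m=41, d=33, a=2
  k=2: m=25, d=33, a=2
  k=3: m=41, d=1, a=82
d=1 and a=2a₀=82 at k=3, so the next step gives (m, d) = (41, 33) again — its k=1 value — and the period has length 3.

[41; 2, 2, 82]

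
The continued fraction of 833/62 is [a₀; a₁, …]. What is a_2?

833 = 13·62 + 27   →  a_0 = 13
62 = 2·27 + 8   →  a_1 = 2
27 = 3·8 + 3   →  a_2 = 3

3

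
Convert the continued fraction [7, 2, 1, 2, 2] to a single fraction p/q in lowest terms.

Using pₖ = aₖpₖ₋₁ + pₖ₋₂ and qₖ = aₖqₖ₋₁ + qₖ₋₂:
  k=0: a=7, p=7, q=1
  k=1: a=2, p=15, q=2
  k=2: a=1, p=22, q=3
  k=3: a=2, p=59, q=8
  k=4: a=2, p=140, q=19

140/19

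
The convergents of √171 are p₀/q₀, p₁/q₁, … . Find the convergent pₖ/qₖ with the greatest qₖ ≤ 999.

4433/339

√171 = [13; 13, 26, …] (period length 2).
Convergents:
  p_0/q_0 = 13/1
  p_1/q_1 = 170/13
  p_2/q_2 = 4433/339
  p_3/q_3 = 57799/4420
q_2 = 339 ≤ 999 < 4420 = q_3, so the answer is 4433/339.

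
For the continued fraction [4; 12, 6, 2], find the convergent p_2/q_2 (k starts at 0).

298/73

Using pₖ = aₖpₖ₋₁ + pₖ₋₂, qₖ = aₖqₖ₋₁ + qₖ₋₂ (with p₋₁=1, p₋₂=0, q₋₁=0, q₋₂=1):
  k=0: a=4, p=4, q=1
  k=1: a=12, p=49, q=12
  k=2: a=6, p=298, q=73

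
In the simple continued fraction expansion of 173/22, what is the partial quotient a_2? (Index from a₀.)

6

173 = 7·22 + 19   →  a_0 = 7
22 = 1·19 + 3   →  a_1 = 1
19 = 6·3 + 1   →  a_2 = 6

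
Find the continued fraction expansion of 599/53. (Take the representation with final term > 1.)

599 = 11*53 + 16
53 = 3*16 + 5
16 = 3*5 + 1
5 = 5*1 + 0  (stop)
So 599/53 = [11; 3, 3, 5].

[11; 3, 3, 5]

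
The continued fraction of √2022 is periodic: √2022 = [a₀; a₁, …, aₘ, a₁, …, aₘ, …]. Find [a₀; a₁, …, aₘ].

[44; 1, 28, 1, 88]

a₀ = ⌊√2022⌋ = 44.
With m₀=0, d₀=1 and mₖ₊₁ = dₖaₖ − mₖ, dₖ₊₁ = (n − mₖ₊₁²)/dₖ, aₖ₊₁ = ⌊(a₀+mₖ₊₁)/dₖ₊₁⌋:
  k=1: m=44, d=86, a=1
  k=2: m=42, d=3, a=28
  k=3: m=42, d=86, a=1
  k=4: m=44, d=1, a=88
d=1 and a=2a₀=88 at k=4, so the next step gives (m, d) = (44, 86) again — its k=1 value — and the period has length 4.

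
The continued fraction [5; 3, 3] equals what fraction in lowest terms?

53/10

Fold from the inside: start with 3/1.
  3 + 1/3 = 10/3
  5 + 3/10 = 53/10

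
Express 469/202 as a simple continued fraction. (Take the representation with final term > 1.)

469 = 2×202 + 65
202 = 3×65 + 7
65 = 9×7 + 2
7 = 3×2 + 1
2 = 2×1 + 0  (stop)
So 469/202 = [2; 3, 9, 3, 2].

[2; 3, 9, 3, 2]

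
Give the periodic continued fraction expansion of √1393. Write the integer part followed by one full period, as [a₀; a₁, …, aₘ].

a₀ = ⌊√1393⌋ = 37.
With m₀=0, d₀=1 and mₖ₊₁ = dₖaₖ − mₖ, dₖ₊₁ = (n − mₖ₊₁²)/dₖ, aₖ₊₁ = ⌊(a₀+mₖ₊₁)/dₖ₊₁⌋:
  k=1: m=37, d=24, a=3
  k=2: m=35, d=7, a=10
  k=3: m=35, d=24, a=3
  k=4: m=37, d=1, a=74
d=1 and a=2a₀=74 at k=4, so the next step gives (m, d) = (37, 24) again — its k=1 value — and the period has length 4.

[37; 3, 10, 3, 74]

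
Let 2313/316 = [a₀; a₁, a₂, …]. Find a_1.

2313 = 7·316 + 101   →  a_0 = 7
316 = 3·101 + 13   →  a_1 = 3

3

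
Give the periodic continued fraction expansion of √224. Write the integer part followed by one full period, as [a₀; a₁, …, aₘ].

a₀ = ⌊√224⌋ = 14.
With m₀=0, d₀=1 and mₖ₊₁ = dₖaₖ − mₖ, dₖ₊₁ = (n − mₖ₊₁²)/dₖ, aₖ₊₁ = ⌊(a₀+mₖ₊₁)/dₖ₊₁⌋:
  k=1: m=14, d=28, a=1
  k=2: m=14, d=1, a=28
d=1 and a=2a₀=28 at k=2, so the next step gives (m, d) = (14, 28) again — its k=1 value — and the period has length 2.

[14; 1, 28]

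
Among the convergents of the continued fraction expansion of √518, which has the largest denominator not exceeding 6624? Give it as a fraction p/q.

108313/4759

√518 = [22; 1, 3, 6, 3, 1, 44, …] (period length 6).
Convergents:
  p_0/q_0 = 22/1
  p_1/q_1 = 23/1
  p_2/q_2 = 91/4
  p_3/q_3 = 569/25
  p_4/q_4 = 1798/79
  p_5/q_5 = 2367/104
  p_6/q_6 = 105946/4655
  p_7/q_7 = 108313/4759
  p_8/q_8 = 430885/18932
q_7 = 4759 ≤ 6624 < 18932 = q_8, so the answer is 108313/4759.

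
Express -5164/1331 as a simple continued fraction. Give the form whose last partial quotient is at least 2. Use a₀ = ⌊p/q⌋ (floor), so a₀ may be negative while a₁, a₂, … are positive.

[-4; 8, 3, 7, 3, 2]

-5164 = -4×1331 + 160
1331 = 8×160 + 51
160 = 3×51 + 7
51 = 7×7 + 2
7 = 3×2 + 1
2 = 2×1 + 0  (stop)
So -5164/1331 = [-4; 8, 3, 7, 3, 2].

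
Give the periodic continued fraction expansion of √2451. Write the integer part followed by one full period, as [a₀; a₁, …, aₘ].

[49; 1, 1, 32, 1, 1, 98]

a₀ = ⌊√2451⌋ = 49.
With m₀=0, d₀=1 and mₖ₊₁ = dₖaₖ − mₖ, dₖ₊₁ = (n − mₖ₊₁²)/dₖ, aₖ₊₁ = ⌊(a₀+mₖ₊₁)/dₖ₊₁⌋:
  k=1: m=49, d=50, a=1
  k=2: m=1, d=49, a=1
  k=3: m=48, d=3, a=32
  k=4: m=48, d=49, a=1
  k=5: m=1, d=50, a=1
  k=6: m=49, d=1, a=98
d=1 and a=2a₀=98 at k=6, so the next step gives (m, d) = (49, 50) again — its k=1 value — and the period has length 6.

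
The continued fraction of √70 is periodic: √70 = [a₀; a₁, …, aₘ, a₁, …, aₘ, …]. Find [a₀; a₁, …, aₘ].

a₀ = ⌊√70⌋ = 8.
With m₀=0, d₀=1 and mₖ₊₁ = dₖaₖ − mₖ, dₖ₊₁ = (n − mₖ₊₁²)/dₖ, aₖ₊₁ = ⌊(a₀+mₖ₊₁)/dₖ₊₁⌋:
  k=1: m=8, d=6, a=2
  k=2: m=4, d=9, a=1
  k=3: m=5, d=5, a=2
  k=4: m=5, d=9, a=1
  k=5: m=4, d=6, a=2
  k=6: m=8, d=1, a=16
d=1 and a=2a₀=16 at k=6, so the next step gives (m, d) = (8, 6) again — its k=1 value — and the period has length 6.

[8; 2, 1, 2, 1, 2, 16]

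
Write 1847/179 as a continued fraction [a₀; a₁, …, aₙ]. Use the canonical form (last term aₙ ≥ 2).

1847 = 10*179 + 57
179 = 3*57 + 8
57 = 7*8 + 1
8 = 8*1 + 0  (stop)
So 1847/179 = [10; 3, 7, 8].

[10; 3, 7, 8]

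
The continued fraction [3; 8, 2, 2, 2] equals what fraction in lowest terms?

315/101

Fold from the inside: start with 2/1.
  2 + 1/2 = 5/2
  2 + 2/5 = 12/5
  8 + 5/12 = 101/12
  3 + 12/101 = 315/101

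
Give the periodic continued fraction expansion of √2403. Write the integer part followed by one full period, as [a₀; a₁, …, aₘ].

a₀ = ⌊√2403⌋ = 49.
With m₀=0, d₀=1 and mₖ₊₁ = dₖaₖ − mₖ, dₖ₊₁ = (n − mₖ₊₁²)/dₖ, aₖ₊₁ = ⌊(a₀+mₖ₊₁)/dₖ₊₁⌋:
  k=1: m=49, d=2, a=49
  k=2: m=49, d=1, a=98
d=1 and a=2a₀=98 at k=2, so the next step gives (m, d) = (49, 2) again — its k=1 value — and the period has length 2.

[49; 49, 98]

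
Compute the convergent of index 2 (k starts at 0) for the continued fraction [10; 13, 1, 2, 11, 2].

141/14

Using pₖ = aₖpₖ₋₁ + pₖ₋₂, qₖ = aₖqₖ₋₁ + qₖ₋₂ (with p₋₁=1, p₋₂=0, q₋₁=0, q₋₂=1):
  k=0: a=10, p=10, q=1
  k=1: a=13, p=131, q=13
  k=2: a=1, p=141, q=14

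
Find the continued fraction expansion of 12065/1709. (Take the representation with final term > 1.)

12065 = 7*1709 + 102
1709 = 16*102 + 77
102 = 1*77 + 25
77 = 3*25 + 2
25 = 12*2 + 1
2 = 2*1 + 0  (stop)
So 12065/1709 = [7; 16, 1, 3, 12, 2].

[7; 16, 1, 3, 12, 2]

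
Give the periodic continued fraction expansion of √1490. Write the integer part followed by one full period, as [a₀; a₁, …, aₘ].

a₀ = ⌊√1490⌋ = 38.
With m₀=0, d₀=1 and mₖ₊₁ = dₖaₖ − mₖ, dₖ₊₁ = (n − mₖ₊₁²)/dₖ, aₖ₊₁ = ⌊(a₀+mₖ₊₁)/dₖ₊₁⌋:
  k=1: m=38, d=46, a=1
  k=2: m=8, d=31, a=1
  k=3: m=23, d=31, a=1
  k=4: m=8, d=46, a=1
  k=5: m=38, d=1, a=76
d=1 and a=2a₀=76 at k=5, so the next step gives (m, d) = (38, 46) again — its k=1 value — and the period has length 5.

[38; 1, 1, 1, 1, 76]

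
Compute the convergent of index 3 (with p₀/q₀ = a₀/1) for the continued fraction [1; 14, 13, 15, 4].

2955/2759

Using pₖ = aₖpₖ₋₁ + pₖ₋₂, qₖ = aₖqₖ₋₁ + qₖ₋₂ (with p₋₁=1, p₋₂=0, q₋₁=0, q₋₂=1):
  k=0: a=1, p=1, q=1
  k=1: a=14, p=15, q=14
  k=2: a=13, p=196, q=183
  k=3: a=15, p=2955, q=2759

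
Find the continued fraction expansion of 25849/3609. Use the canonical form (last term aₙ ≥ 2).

25849 = 7·3609 + 586
3609 = 6·586 + 93
586 = 6·93 + 28
93 = 3·28 + 9
28 = 3·9 + 1
9 = 9·1 + 0  (stop)
So 25849/3609 = [7; 6, 6, 3, 3, 9].

[7; 6, 6, 3, 3, 9]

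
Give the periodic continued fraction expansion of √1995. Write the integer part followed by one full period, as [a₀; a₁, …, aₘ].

a₀ = ⌊√1995⌋ = 44.
With m₀=0, d₀=1 and mₖ₊₁ = dₖaₖ − mₖ, dₖ₊₁ = (n − mₖ₊₁²)/dₖ, aₖ₊₁ = ⌊(a₀+mₖ₊₁)/dₖ₊₁⌋:
  k=1: m=44, d=59, a=1
  k=2: m=15, d=30, a=1
  k=3: m=15, d=59, a=1
  k=4: m=44, d=1, a=88
d=1 and a=2a₀=88 at k=4, so the next step gives (m, d) = (44, 59) again — its k=1 value — and the period has length 4.

[44; 1, 1, 1, 88]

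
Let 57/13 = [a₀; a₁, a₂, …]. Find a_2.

57 = 4·13 + 5   →  a_0 = 4
13 = 2·5 + 3   →  a_1 = 2
5 = 1·3 + 2   →  a_2 = 1

1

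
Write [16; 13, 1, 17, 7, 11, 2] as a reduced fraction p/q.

662717/41235

Using pₖ = aₖpₖ₋₁ + pₖ₋₂ and qₖ = aₖqₖ₋₁ + qₖ₋₂:
  k=0: a=16, p=16, q=1
  k=1: a=13, p=209, q=13
  k=2: a=1, p=225, q=14
  k=3: a=17, p=4034, q=251
  k=4: a=7, p=28463, q=1771
  k=5: a=11, p=317127, q=19732
  k=6: a=2, p=662717, q=41235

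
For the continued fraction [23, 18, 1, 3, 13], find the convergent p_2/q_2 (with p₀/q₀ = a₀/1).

438/19

Using pₖ = aₖpₖ₋₁ + pₖ₋₂, qₖ = aₖqₖ₋₁ + qₖ₋₂ (with p₋₁=1, p₋₂=0, q₋₁=0, q₋₂=1):
  k=0: a=23, p=23, q=1
  k=1: a=18, p=415, q=18
  k=2: a=1, p=438, q=19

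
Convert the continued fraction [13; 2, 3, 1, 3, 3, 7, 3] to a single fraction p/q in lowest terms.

Fold from the inside: start with 3/1.
  7 + 1/3 = 22/3
  3 + 3/22 = 69/22
  3 + 22/69 = 229/69
  1 + 69/229 = 298/229
  3 + 229/298 = 1123/298
  2 + 298/1123 = 2544/1123
  13 + 1123/2544 = 34195/2544

34195/2544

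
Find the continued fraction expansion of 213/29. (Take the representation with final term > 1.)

213 = 7×29 + 10
29 = 2×10 + 9
10 = 1×9 + 1
9 = 9×1 + 0  (stop)
So 213/29 = [7; 2, 1, 9].

[7; 2, 1, 9]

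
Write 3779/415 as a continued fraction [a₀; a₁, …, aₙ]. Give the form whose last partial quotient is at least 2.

3779 = 9·415 + 44
415 = 9·44 + 19
44 = 2·19 + 6
19 = 3·6 + 1
6 = 6·1 + 0  (stop)
So 3779/415 = [9; 9, 2, 3, 6].

[9; 9, 2, 3, 6]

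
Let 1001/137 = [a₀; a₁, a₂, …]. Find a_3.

1

1001 = 7·137 + 42   →  a_0 = 7
137 = 3·42 + 11   →  a_1 = 3
42 = 3·11 + 9   →  a_2 = 3
11 = 1·9 + 2   →  a_3 = 1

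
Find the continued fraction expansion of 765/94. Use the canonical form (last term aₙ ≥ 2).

765 = 8×94 + 13
94 = 7×13 + 3
13 = 4×3 + 1
3 = 3×1 + 0  (stop)
So 765/94 = [8; 7, 4, 3].

[8; 7, 4, 3]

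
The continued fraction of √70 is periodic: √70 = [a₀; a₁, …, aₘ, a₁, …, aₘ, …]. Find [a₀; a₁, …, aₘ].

[8; 2, 1, 2, 1, 2, 16]

a₀ = ⌊√70⌋ = 8.
With m₀=0, d₀=1 and mₖ₊₁ = dₖaₖ − mₖ, dₖ₊₁ = (n − mₖ₊₁²)/dₖ, aₖ₊₁ = ⌊(a₀+mₖ₊₁)/dₖ₊₁⌋:
  k=1: m=8, d=6, a=2
  k=2: m=4, d=9, a=1
  k=3: m=5, d=5, a=2
  k=4: m=5, d=9, a=1
  k=5: m=4, d=6, a=2
  k=6: m=8, d=1, a=16
d=1 and a=2a₀=16 at k=6, so the next step gives (m, d) = (8, 6) again — its k=1 value — and the period has length 6.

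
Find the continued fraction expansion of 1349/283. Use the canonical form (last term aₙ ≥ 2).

1349 = 4×283 + 217
283 = 1×217 + 66
217 = 3×66 + 19
66 = 3×19 + 9
19 = 2×9 + 1
9 = 9×1 + 0  (stop)
So 1349/283 = [4; 1, 3, 3, 2, 9].

[4; 1, 3, 3, 2, 9]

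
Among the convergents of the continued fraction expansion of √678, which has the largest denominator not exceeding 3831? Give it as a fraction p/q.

35230/1353

√678 = [26; 26, 52, …] (period length 2).
Convergents:
  p_0/q_0 = 26/1
  p_1/q_1 = 677/26
  p_2/q_2 = 35230/1353
  p_3/q_3 = 916657/35204
q_2 = 1353 ≤ 3831 < 35204 = q_3, so the answer is 35230/1353.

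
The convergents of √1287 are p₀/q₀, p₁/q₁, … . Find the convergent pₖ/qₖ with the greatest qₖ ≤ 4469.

144109/4017

√1287 = [35; 1, 6, 1, 70, …] (period length 4).
Convergents:
  p_0/q_0 = 35/1
  p_1/q_1 = 36/1
  p_2/q_2 = 251/7
  p_3/q_3 = 287/8
  p_4/q_4 = 20341/567
  p_5/q_5 = 20628/575
  p_6/q_6 = 144109/4017
  p_7/q_7 = 164737/4592
q_6 = 4017 ≤ 4469 < 4592 = q_7, so the answer is 144109/4017.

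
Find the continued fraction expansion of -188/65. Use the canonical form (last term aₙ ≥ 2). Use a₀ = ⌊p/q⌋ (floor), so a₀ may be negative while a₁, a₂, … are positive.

[-3; 9, 3, 2]

-188 = -3*65 + 7
65 = 9*7 + 2
7 = 3*2 + 1
2 = 2*1 + 0  (stop)
So -188/65 = [-3; 9, 3, 2].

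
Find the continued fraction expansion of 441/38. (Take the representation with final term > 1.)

441 = 11*38 + 23
38 = 1*23 + 15
23 = 1*15 + 8
15 = 1*8 + 7
8 = 1*7 + 1
7 = 7*1 + 0  (stop)
So 441/38 = [11; 1, 1, 1, 1, 7].

[11; 1, 1, 1, 1, 7]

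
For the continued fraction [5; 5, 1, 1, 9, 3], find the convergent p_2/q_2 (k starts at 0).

Using pₖ = aₖpₖ₋₁ + pₖ₋₂, qₖ = aₖqₖ₋₁ + qₖ₋₂ (with p₋₁=1, p₋₂=0, q₋₁=0, q₋₂=1):
  k=0: a=5, p=5, q=1
  k=1: a=5, p=26, q=5
  k=2: a=1, p=31, q=6

31/6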